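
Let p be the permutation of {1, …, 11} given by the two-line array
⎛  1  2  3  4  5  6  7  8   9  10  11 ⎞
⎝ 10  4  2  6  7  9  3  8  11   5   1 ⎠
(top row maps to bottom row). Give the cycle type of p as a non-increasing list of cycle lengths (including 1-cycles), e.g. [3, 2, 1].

[10, 1]

The disjoint cycles are (1 10 5 7 3 2 4 6 9 11)(8), with lengths 10, 1 in non-increasing order.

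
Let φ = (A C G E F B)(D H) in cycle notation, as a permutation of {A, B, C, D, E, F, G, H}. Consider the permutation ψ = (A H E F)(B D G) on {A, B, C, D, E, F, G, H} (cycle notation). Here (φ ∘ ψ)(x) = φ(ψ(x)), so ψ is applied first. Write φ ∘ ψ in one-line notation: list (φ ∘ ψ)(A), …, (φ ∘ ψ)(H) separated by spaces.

Chase each element through ψ then φ: A → H → D; B → D → H; C → C → G; D → G → E; E → F → B; F → A → C; G → B → A; H → E → F.
So φ ∘ ψ in one-line form is D H G E B C A F.

D H G E B C A F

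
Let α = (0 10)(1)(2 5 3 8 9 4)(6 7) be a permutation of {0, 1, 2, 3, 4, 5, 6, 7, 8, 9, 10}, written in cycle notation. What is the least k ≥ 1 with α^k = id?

6

The disjoint cycles have lengths 6, 2, 2, 1.
Since disjoint cycles commute, ord(α) = lcm(6, 2, 2) = 6.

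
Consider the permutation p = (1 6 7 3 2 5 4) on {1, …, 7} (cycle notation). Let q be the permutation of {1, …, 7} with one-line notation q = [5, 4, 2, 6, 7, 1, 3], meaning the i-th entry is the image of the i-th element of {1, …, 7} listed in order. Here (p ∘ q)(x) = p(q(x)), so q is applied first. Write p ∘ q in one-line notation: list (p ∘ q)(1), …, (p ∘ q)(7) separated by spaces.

4 1 5 7 3 6 2

For each element, apply q then p: 1 → 5 → 4; 2 → 4 → 1; 3 → 2 → 5; 4 → 6 → 7; 5 → 7 → 3; 6 → 1 → 6; 7 → 3 → 2.
Collecting the images, p ∘ q = [4 1 5 7 3 6 2].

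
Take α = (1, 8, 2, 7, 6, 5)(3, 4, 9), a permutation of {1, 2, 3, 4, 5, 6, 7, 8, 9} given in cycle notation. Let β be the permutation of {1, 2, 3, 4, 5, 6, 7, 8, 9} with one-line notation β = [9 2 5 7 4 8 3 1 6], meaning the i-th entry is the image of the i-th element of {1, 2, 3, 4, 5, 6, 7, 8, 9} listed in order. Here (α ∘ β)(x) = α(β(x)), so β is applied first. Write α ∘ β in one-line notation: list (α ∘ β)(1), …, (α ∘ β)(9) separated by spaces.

For each element, apply β then α: 1 → 9 → 3; 2 → 2 → 7; 3 → 5 → 1; 4 → 7 → 6; 5 → 4 → 9; 6 → 8 → 2; 7 → 3 → 4; 8 → 1 → 8; 9 → 6 → 5.
So α ∘ β in one-line form is 3 7 1 6 9 2 4 8 5.

3 7 1 6 9 2 4 8 5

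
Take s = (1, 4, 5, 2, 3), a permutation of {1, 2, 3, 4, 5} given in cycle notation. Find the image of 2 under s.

3

In the cycle (1, 4, 5, 2, 3), 2 is followed by 3, so s(2) = 3.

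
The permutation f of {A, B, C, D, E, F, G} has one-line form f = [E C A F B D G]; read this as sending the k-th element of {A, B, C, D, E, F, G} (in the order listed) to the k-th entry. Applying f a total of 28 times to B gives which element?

Tracing B → C → … returns to B after 4 steps, so B lies in a 4-cycle (A, E, B, C).
Powers repeat with period 4 on this cycle, and 28 mod 4 = 0, so f^28(B) = f^0(B).
So f^28(B) = B.

B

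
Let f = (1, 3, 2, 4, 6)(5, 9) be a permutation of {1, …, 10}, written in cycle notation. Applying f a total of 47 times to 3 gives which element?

3 lies in the 5-cycle (1, 3, 2, 4, 6).
Since the cycle has length 5, f^47 acts on it the same as f^2 (47 mod 5 = 2).
Stepping 2 places around the cycle: 3 → 2 → 4.

4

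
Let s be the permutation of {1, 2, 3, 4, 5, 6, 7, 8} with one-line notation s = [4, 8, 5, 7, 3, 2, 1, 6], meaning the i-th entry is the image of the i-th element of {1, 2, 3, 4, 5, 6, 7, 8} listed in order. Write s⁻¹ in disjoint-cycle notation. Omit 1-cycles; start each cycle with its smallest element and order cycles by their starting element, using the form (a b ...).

(1 7 4)(2 6 8)(3 5)

First write s in disjoint cycles: (1 4 7)(2 8 6)(3 5).
The inverse reverses every cycle; in canonical form, s⁻¹ = (1 7 4)(2 6 8)(3 5).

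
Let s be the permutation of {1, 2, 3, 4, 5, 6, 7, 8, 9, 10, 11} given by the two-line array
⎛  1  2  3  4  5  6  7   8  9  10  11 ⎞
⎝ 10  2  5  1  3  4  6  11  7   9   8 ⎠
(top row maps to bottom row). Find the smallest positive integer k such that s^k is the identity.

Decomposing into disjoint cycles gives cycle lengths 6, 2, 2, 1.
The order of s is the least common multiple of its cycle lengths: lcm(6, 2, 2) = 6.

6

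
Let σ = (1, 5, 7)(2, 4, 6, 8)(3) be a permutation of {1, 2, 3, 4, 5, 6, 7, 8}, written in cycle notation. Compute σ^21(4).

6

4 lies in the 4-cycle (2, 4, 6, 8).
Powers repeat with period 4 on this cycle, and 21 mod 4 = 1, so σ^21(4) = σ^1(4).
Advancing 1 step from 4: 4 → 6.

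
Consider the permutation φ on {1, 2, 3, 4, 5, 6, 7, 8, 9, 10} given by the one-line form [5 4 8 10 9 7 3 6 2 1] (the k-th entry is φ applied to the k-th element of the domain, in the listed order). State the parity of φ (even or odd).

In disjoint-cycle form the cycle lengths are 6, 4.
A cycle of length ℓ contributes ℓ−1 transpositions, so φ is a product of 5 + 3 = 8 transpositions — even.

even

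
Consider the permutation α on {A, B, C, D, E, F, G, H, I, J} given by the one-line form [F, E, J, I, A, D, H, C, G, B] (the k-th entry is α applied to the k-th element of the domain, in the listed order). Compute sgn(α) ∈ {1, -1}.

In disjoint-cycle form the cycle lengths are 10.
A cycle is odd iff its length is even; α has 1 even-length cycle, so sgn(α) = (−1)^1 and α is odd.

-1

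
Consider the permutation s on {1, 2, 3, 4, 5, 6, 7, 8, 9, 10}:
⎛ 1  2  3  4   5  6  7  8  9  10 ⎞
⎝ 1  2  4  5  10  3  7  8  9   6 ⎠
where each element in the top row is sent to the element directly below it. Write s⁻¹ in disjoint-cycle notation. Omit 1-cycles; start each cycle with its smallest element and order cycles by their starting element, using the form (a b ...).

The cycle decomposition of s is (3 4 5 10 6).
The inverse reverses every cycle; in canonical form, s⁻¹ = (3 6 10 5 4).

(3 6 10 5 4)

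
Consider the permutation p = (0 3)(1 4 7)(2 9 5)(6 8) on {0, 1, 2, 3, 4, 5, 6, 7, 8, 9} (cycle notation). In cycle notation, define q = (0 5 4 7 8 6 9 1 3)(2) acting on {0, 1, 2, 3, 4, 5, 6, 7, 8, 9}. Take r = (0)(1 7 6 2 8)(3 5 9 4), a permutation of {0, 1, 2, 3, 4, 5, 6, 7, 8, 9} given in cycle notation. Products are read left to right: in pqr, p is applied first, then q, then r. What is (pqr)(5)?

8

(pqr)(5) = r(q(p(5))). p(5) = 2, then q(2) = 2, then r(2) = 8, so the result is 8.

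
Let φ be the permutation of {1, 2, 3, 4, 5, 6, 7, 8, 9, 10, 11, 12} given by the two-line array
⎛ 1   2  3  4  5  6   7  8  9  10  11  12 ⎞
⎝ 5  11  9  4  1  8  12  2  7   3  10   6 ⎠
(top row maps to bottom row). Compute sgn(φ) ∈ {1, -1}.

In disjoint-cycle form the cycle lengths are 9, 2, 1.
A cycle of length ℓ contributes ℓ−1 transpositions, so φ is a product of 8 + 1 = 9 transpositions — odd.

-1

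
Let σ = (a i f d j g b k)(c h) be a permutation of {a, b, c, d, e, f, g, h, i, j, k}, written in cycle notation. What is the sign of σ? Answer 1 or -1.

1

The cycle lengths are 8, 2, 1.
A cycle is odd iff its length is even; σ has 2 even-length cycles, so sgn(σ) = (−1)^2 and σ is even.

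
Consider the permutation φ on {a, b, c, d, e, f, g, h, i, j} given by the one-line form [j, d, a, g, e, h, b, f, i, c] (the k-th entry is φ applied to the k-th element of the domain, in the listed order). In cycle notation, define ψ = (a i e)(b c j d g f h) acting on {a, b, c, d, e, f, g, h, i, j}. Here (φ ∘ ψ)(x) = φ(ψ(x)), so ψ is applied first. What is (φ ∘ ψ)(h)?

d

ψ(h) = b, then φ(b) = d; composing gives (φ ∘ ψ)(h) = d.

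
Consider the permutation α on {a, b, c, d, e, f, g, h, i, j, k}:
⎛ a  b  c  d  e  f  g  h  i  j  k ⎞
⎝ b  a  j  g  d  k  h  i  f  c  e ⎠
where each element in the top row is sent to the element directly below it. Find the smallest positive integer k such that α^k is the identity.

14

Writing α as disjoint cycles, the cycle lengths are 7, 2, 2.
Since disjoint cycles commute, ord(α) = lcm(7, 2, 2) = 14.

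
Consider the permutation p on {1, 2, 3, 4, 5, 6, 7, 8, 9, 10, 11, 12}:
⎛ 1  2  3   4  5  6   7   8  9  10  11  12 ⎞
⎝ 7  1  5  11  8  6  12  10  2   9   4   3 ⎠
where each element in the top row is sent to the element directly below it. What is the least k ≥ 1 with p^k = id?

Decomposing into disjoint cycles gives cycle lengths 9, 2, 1.
Since disjoint cycles commute, ord(p) = lcm(9, 2) = 18.

18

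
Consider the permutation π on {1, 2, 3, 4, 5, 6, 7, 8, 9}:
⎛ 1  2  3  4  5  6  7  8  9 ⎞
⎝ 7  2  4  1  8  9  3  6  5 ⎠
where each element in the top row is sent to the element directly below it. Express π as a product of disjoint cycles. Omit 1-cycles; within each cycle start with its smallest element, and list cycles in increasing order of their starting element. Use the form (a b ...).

From 1: 1 → 7 → 3 → 4 → 1, closing the cycle (1 7 3 4).
Repeating from the next unused element and collecting all non-trivial cycles gives (1 7 3 4)(5 8 6 9).

(1 7 3 4)(5 8 6 9)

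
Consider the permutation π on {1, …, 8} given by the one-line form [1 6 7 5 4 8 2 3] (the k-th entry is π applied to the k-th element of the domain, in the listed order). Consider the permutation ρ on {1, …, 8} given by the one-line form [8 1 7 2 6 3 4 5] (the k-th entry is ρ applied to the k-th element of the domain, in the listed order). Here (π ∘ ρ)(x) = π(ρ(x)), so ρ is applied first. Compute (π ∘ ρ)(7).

5

ρ(7) = 4, then π(4) = 5; composing gives (π ∘ ρ)(7) = 5.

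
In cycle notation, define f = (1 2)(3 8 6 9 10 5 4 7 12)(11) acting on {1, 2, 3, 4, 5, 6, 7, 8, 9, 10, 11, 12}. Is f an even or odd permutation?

odd

The cycle lengths are 9, 2, 1.
A cycle of length ℓ contributes ℓ−1 transpositions, so f is a product of 8 + 1 = 9 transpositions — odd.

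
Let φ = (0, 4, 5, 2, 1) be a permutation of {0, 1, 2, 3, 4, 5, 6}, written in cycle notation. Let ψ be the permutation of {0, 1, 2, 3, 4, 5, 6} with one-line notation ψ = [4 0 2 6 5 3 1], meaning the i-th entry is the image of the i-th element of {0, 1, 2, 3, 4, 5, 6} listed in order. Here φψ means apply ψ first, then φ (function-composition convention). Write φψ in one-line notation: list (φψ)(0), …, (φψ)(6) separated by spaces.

5 4 1 6 2 3 0

For each element, apply ψ then φ: 0 → 4 → 5; 1 → 0 → 4; 2 → 2 → 1; 3 → 6 → 6; 4 → 5 → 2; 5 → 3 → 3; 6 → 1 → 0.
Collecting the images, φψ = [5 4 1 6 2 3 0].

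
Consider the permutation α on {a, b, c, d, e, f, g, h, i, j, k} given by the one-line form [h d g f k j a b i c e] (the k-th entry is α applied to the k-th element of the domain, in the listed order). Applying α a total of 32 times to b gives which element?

b

Tracing b → d → … returns to b after 8 steps, so b lies in an 8-cycle (a h b d f j c g).
On an 8-cycle, α^8 is the identity, so α^32 = α^0 there (32 ≡ 0 mod 8).
So α^32(b) = b.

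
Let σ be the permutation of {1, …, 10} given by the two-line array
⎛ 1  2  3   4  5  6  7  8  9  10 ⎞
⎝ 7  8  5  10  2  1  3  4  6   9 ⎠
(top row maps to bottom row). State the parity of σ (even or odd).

odd

In disjoint-cycle form the cycle lengths are 10.
A cycle is odd iff its length is even; σ has 1 even-length cycle, so sgn(σ) = (−1)^1 and σ is odd.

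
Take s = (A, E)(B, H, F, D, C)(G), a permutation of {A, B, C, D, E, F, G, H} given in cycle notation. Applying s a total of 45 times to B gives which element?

B lies in the 5-cycle (B, H, F, D, C).
On a 5-cycle, s^5 is the identity, so s^45 = s^0 there (45 ≡ 0 mod 5).
So s^45(B) = B.

B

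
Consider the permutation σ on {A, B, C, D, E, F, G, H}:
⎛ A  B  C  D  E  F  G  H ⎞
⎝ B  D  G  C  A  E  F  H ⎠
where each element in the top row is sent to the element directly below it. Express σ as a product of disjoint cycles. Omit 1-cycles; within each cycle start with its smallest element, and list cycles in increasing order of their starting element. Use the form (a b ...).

(A B D C G F E)

Start at A and follow images: A → B → D → C → G → F → E → A, giving the cycle (A B D C G F E).
Continuing from each remaining unvisited element yields (A B D C G F E).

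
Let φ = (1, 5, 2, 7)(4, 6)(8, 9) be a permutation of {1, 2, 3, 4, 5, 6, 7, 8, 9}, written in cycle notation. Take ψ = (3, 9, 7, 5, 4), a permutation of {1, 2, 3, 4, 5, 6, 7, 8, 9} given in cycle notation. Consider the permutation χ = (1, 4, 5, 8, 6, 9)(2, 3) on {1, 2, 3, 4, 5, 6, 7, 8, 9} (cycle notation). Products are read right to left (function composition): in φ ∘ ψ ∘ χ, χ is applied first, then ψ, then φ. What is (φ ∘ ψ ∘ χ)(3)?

Chase 3: χ(3) = 2; ψ(2) = 2; φ(2) = 7. Hence (φ ∘ ψ ∘ χ)(3) = 7.

7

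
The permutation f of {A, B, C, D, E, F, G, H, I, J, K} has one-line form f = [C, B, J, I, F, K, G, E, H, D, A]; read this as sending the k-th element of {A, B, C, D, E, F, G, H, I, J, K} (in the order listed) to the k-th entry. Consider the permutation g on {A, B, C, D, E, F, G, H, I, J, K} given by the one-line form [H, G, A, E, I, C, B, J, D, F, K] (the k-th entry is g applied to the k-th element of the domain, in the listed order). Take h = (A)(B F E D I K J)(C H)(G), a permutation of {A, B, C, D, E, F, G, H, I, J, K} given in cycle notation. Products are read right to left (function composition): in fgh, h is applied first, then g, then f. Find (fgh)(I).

Chase I: h(I) = K; g(K) = K; f(K) = A. Hence (fgh)(I) = A.

A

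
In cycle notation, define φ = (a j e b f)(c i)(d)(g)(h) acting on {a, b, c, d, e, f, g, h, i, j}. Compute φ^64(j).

j lies in the 5-cycle (a j e b f).
Powers repeat with period 5 on this cycle, and 64 mod 5 = 4, so φ^64(j) = φ^4(j).
Stepping 4 places around the cycle: j → e → b → f → a.

a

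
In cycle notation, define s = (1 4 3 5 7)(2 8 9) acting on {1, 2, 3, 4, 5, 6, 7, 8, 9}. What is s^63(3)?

3 lies in the 5-cycle (1 4 3 5 7).
Powers repeat with period 5 on this cycle, and 63 mod 5 = 3, so s^63(3) = s^3(3).
Advancing 3 steps from 3: 3 → 5 → 7 → 1.

1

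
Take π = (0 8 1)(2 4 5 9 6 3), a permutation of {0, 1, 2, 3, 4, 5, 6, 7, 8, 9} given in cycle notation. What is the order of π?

6

The cycle type of π is (6, 3, 1).
Since disjoint cycles commute, ord(π) = lcm(6, 3) = 6.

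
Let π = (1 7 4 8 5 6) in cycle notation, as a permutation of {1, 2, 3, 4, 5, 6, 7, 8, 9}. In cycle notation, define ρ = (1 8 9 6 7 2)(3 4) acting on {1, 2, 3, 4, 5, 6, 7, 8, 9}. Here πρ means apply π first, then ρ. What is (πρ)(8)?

(πρ)(8) = ρ(π(8)). π(8) = 5, then ρ(5) = 5. So (πρ)(8) = 5.

5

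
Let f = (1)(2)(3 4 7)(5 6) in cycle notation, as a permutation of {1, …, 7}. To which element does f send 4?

4 appears in (3 4 7); the next entry (wrapping around) is 7.

7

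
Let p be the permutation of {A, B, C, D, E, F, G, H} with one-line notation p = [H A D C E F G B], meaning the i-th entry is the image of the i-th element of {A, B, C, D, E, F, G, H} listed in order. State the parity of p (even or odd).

In disjoint-cycle form the cycle lengths are 3, 2, 1, 1, 1.
A cycle is odd iff its length is even; p has 1 even-length cycle, so sgn(p) = (−1)^1 and p is odd.

odd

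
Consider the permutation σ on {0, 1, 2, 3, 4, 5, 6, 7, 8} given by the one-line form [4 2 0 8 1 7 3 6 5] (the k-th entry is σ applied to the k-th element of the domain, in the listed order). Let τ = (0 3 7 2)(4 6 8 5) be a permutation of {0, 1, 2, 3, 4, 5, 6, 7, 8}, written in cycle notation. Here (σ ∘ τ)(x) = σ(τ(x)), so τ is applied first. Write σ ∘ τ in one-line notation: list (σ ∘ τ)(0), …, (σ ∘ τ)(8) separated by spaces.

8 2 4 6 3 1 5 0 7

For each element, apply τ then σ: 0 → 3 → 8; 1 → 1 → 2; 2 → 0 → 4; 3 → 7 → 6; 4 → 6 → 3; 5 → 4 → 1; 6 → 8 → 5; 7 → 2 → 0; 8 → 5 → 7.
So σ ∘ τ in one-line form is 8 2 4 6 3 1 5 0 7.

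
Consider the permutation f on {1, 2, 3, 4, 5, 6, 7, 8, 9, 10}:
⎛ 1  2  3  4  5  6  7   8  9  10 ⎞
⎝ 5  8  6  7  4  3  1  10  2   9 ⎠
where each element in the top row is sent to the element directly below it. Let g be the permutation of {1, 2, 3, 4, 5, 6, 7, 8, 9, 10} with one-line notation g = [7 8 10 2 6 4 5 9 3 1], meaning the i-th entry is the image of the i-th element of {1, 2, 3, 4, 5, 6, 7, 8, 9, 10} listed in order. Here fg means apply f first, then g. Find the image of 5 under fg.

2

First apply f: f(5) = 4, then g(4) = 2. Thus (fg)(5) = 2.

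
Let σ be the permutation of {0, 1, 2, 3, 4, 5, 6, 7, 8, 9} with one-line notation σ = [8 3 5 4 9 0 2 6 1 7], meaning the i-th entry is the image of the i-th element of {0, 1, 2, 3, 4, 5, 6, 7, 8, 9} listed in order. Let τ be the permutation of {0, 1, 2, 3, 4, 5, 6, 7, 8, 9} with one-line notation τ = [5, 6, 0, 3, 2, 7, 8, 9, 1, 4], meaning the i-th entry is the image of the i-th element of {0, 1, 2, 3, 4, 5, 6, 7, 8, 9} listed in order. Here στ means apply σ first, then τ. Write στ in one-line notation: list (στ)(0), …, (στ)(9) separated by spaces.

Chase each element through σ then τ: 0 → 8 → 1; 1 → 3 → 3; 2 → 5 → 7; 3 → 4 → 2; 4 → 9 → 4; 5 → 0 → 5; 6 → 2 → 0; 7 → 6 → 8; 8 → 1 → 6; 9 → 7 → 9.
Collecting the images, στ = [1 3 7 2 4 5 0 8 6 9].

1 3 7 2 4 5 0 8 6 9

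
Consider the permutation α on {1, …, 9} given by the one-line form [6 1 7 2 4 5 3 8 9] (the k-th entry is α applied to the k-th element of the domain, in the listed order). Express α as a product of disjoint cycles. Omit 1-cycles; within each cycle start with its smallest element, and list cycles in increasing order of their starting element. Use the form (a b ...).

From 1: 1 → 6 → 5 → 4 → 2 → 1, closing the cycle (1 6 5 4 2).
Repeating from the next unused element and collecting all non-trivial cycles gives (1 6 5 4 2)(3 7).

(1 6 5 4 2)(3 7)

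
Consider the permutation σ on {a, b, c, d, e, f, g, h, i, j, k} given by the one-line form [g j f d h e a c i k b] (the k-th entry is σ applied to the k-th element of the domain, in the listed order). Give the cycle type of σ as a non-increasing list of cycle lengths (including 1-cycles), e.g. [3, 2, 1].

The disjoint cycles are (a g)(b j k)(c f e h)(d)(i), with lengths 4, 3, 2, 1, 1 in non-increasing order.

[4, 3, 2, 1, 1]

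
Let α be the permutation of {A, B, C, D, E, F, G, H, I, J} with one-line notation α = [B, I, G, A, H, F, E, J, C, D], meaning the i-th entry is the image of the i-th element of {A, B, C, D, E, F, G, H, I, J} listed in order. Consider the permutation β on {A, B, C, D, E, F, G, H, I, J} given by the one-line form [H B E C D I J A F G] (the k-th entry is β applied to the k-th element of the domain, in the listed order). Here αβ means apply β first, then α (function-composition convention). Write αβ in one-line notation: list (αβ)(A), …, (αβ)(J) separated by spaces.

Chase each element through β then α: A → H → J; B → B → I; C → E → H; D → C → G; E → D → A; F → I → C; G → J → D; H → A → B; I → F → F; J → G → E.
Collecting the images, αβ = [J I H G A C D B F E].

J I H G A C D B F E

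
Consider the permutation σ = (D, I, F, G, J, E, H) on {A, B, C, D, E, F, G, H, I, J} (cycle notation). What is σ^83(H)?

E

H lies in the 7-cycle (D, I, F, G, J, E, H).
Since the cycle has length 7, σ^83 acts on it the same as σ^6 (83 mod 7 = 6).
Stepping 6 places around the cycle: H → D → I → F → G → J → E.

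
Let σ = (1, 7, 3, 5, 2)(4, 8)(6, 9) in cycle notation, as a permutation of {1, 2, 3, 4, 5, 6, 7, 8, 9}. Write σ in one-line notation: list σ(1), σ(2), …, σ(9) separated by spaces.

Each element maps to the next entry in its cycle (wrapping to the front): 1↦7, 2↦1, 3↦5, 4↦8, 5↦2, 6↦9, 7↦3, 8↦4, 9↦6.
Listing these in domain order gives 7 1 5 8 2 9 3 4 6.

7 1 5 8 2 9 3 4 6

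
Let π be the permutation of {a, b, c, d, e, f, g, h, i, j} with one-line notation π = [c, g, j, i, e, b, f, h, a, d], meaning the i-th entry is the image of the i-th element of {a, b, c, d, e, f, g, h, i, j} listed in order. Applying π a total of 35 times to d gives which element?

Tracing d → i → … returns to d after 5 steps, so d lies in a 5-cycle (a c j d i).
On a 5-cycle, π^5 is the identity, so π^35 = π^0 there (35 ≡ 0 mod 5).
So π^35(d) = d.

d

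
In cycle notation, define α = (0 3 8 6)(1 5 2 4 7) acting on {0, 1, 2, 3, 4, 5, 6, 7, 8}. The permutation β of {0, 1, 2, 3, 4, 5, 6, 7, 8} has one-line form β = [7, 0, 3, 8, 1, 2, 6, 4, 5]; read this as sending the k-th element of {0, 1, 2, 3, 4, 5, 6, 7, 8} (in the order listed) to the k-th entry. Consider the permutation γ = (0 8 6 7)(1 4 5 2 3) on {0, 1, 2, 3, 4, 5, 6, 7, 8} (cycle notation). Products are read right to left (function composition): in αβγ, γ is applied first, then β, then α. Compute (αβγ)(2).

Chase 2: γ(2) = 3; β(3) = 8; α(8) = 6. Hence (αβγ)(2) = 6.

6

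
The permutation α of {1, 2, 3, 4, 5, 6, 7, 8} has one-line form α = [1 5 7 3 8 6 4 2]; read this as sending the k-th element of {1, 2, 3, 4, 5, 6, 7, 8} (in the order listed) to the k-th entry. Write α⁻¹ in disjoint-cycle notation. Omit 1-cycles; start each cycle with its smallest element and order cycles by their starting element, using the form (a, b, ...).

(2, 8, 5)(3, 4, 7)

The cycle decomposition of α is (2, 5, 8)(3, 7, 4).
Reversing each cycle (and rotating so the smallest element leads) gives α⁻¹ = (2, 8, 5)(3, 4, 7).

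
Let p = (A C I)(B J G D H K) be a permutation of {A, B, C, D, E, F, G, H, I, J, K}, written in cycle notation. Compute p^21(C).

C

C lies in the 3-cycle (A C I).
On a 3-cycle, p^3 is the identity, so p^21 = p^0 there (21 ≡ 0 mod 3).
So p^21(C) = C.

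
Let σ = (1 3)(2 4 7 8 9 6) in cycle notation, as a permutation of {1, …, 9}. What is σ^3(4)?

4 lies in the 6-cycle (2 4 7 8 9 6).
Stepping 3 places around the cycle: 4 → 7 → 8 → 9.

9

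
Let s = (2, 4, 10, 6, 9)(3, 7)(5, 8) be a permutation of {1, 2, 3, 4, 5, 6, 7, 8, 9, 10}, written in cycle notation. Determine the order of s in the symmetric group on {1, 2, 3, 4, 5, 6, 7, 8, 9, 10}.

The cycle type of s is (5, 2, 2, 1).
The order of s is the least common multiple of its cycle lengths: lcm(5, 2, 2) = 10.

10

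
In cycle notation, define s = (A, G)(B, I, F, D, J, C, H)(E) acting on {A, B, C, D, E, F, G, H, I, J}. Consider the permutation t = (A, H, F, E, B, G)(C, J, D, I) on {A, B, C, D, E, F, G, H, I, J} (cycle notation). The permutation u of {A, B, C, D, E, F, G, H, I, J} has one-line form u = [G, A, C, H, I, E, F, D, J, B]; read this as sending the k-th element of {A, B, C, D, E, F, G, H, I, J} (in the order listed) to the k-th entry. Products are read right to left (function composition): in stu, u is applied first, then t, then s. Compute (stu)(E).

Apply the permutations in order: u(E) = I, then t(I) = C, then s(C) = H. So (stu)(E) = H.

H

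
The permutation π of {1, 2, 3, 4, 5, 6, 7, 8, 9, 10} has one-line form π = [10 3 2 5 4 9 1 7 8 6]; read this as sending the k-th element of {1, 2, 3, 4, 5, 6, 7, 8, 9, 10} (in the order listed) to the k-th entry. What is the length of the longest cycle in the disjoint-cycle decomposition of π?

Decomposing into disjoint cycles gives (1 10 6 9 8 7)(2 3)(4 5); the longest has length 6.

6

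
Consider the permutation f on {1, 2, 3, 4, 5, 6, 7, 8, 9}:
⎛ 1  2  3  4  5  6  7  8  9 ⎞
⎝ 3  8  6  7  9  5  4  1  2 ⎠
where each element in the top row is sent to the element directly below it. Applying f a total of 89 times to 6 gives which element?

1

Tracing 6 → 5 → … returns to 6 after 7 steps, so 6 lies in a 7-cycle (1, 3, 6, 5, 9, 2, 8).
Powers repeat with period 7 on this cycle, and 89 mod 7 = 5, so f^89(6) = f^5(6).
Stepping 5 places around the cycle: 6 → 5 → 9 → 2 → 8 → 1.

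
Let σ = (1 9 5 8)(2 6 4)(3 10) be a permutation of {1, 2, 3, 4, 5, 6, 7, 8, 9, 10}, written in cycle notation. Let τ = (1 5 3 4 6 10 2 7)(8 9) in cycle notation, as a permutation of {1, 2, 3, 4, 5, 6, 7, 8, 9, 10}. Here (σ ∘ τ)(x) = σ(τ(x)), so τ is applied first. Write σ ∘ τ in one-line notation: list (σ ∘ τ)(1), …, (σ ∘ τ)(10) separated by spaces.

8 7 2 4 10 3 9 5 1 6

For each element, apply τ then σ: 1 → 5 → 8; 2 → 7 → 7; 3 → 4 → 2; 4 → 6 → 4; 5 → 3 → 10; 6 → 10 → 3; 7 → 1 → 9; 8 → 9 → 5; 9 → 8 → 1; 10 → 2 → 6.
So σ ∘ τ in one-line form is 8 7 2 4 10 3 9 5 1 6.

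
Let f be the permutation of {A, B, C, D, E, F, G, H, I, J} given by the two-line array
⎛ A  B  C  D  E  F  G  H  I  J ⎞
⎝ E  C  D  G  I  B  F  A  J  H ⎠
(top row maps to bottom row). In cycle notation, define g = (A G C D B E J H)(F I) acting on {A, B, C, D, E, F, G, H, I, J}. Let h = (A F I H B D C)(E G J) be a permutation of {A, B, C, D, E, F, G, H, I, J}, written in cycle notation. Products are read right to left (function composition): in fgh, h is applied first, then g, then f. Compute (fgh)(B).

(fgh)(B) = f(g(h(B))). h(B) = D, then g(D) = B, then f(B) = C, so the result is C.

C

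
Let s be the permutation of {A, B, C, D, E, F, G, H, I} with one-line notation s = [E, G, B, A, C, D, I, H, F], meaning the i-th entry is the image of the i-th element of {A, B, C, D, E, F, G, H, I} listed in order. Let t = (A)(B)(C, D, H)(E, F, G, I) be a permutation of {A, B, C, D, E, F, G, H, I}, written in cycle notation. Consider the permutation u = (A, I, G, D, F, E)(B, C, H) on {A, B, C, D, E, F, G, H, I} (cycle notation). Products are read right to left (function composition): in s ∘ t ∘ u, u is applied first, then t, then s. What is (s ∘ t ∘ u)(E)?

E

Apply the permutations in order: u(E) = A, then t(A) = A, then s(A) = E. So (s ∘ t ∘ u)(E) = E.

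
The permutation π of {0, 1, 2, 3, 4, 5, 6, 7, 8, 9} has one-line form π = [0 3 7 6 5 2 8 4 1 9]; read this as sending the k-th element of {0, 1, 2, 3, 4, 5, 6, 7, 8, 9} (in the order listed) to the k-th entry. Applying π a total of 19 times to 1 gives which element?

8

Tracing 1 → 3 → … returns to 1 after 4 steps, so 1 lies in a 4-cycle (1, 3, 6, 8).
On a 4-cycle, π^4 is the identity, so π^19 = π^3 there (19 ≡ 3 mod 4).
Advancing 3 steps from 1: 1 → 3 → 6 → 8.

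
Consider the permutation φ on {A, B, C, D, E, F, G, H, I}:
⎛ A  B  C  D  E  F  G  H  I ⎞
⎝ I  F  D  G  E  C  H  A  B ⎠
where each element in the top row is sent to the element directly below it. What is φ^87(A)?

Tracing A → I → … returns to A after 8 steps, so A lies in an 8-cycle (A, I, B, F, C, D, G, H).
On an 8-cycle, φ^8 is the identity, so φ^87 = φ^7 there (87 ≡ 7 mod 8).
Advancing 7 steps from A: A → I → B → F → C → D → G → H.

H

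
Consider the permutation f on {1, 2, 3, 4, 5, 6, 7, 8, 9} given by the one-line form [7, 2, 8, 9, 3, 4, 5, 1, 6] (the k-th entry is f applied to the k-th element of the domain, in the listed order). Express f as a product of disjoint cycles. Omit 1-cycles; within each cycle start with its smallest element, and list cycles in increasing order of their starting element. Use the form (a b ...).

Iterating f from 1 gives 1 → 7 → 5 → 3 → 8 → 1; that is the 5-cycle (1 7 5 3 8).
Repeating from the next unused element and collecting all non-trivial cycles gives (1 7 5 3 8)(4 9 6).

(1 7 5 3 8)(4 9 6)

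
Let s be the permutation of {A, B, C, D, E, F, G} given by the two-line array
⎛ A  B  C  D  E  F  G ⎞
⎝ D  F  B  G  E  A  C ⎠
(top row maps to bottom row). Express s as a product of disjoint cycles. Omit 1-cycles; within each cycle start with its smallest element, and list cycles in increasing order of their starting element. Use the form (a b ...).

(A D G C B F)

Iterating s from A gives A → D → G → C → B → F → A; that is the 6-cycle (A D G C B F).
Repeating from the next unused element and collecting all non-trivial cycles gives (A D G C B F).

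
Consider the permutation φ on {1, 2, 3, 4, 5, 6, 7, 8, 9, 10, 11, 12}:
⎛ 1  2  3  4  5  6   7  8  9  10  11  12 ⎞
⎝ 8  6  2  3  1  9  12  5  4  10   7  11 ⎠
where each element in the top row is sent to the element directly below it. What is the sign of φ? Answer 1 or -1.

In disjoint-cycle form the cycle lengths are 5, 3, 3, 1.
A cycle is odd iff its length is even; φ has 0 even-length cycles, so sgn(φ) = (−1)^0 and φ is even.

1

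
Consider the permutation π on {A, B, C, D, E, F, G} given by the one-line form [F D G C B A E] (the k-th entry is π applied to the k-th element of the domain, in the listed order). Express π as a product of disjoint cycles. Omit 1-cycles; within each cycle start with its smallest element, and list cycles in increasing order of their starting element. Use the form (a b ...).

From A: A → F → A, closing the cycle (A F).
Continuing from each remaining unvisited element yields (A F)(B D C G E).

(A F)(B D C G E)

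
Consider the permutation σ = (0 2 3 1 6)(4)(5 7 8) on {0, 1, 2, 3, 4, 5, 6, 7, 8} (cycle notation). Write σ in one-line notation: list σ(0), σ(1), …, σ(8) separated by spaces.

2 6 3 1 4 7 0 8 5

Each element maps to the next entry in its cycle (wrapping to the front): 0↦2, 1↦6, 2↦3, 3↦1, 4↦4, 5↦7, 6↦0, 7↦8, 8↦5.
Listing these in domain order gives 2 6 3 1 4 7 0 8 5.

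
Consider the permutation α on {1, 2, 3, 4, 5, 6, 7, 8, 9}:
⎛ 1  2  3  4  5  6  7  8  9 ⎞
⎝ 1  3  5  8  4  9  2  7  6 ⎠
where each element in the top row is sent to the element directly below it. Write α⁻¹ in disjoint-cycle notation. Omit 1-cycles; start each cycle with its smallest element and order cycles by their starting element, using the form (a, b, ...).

The cycle decomposition of α is (2, 3, 5, 4, 8, 7)(6, 9).
The inverse reverses every cycle; in canonical form, α⁻¹ = (2, 7, 8, 4, 5, 3)(6, 9).

(2, 7, 8, 4, 5, 3)(6, 9)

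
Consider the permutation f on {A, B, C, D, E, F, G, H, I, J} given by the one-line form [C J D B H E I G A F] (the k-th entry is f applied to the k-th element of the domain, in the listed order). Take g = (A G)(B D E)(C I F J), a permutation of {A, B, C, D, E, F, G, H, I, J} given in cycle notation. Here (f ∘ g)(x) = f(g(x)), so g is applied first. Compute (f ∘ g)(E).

First apply g: g(E) = B, then f(B) = J. Thus (f ∘ g)(E) = J.

J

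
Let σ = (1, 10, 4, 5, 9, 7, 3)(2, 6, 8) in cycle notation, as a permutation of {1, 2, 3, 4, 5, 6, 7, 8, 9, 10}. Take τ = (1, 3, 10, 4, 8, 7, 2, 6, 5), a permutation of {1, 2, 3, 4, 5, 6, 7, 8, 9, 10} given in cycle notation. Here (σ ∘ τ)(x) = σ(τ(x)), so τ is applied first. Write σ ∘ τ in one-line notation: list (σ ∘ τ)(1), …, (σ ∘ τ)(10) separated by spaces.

Chase each element through τ then σ: 1 → 3 → 1; 2 → 6 → 8; 3 → 10 → 4; 4 → 8 → 2; 5 → 1 → 10; 6 → 5 → 9; 7 → 2 → 6; 8 → 7 → 3; 9 → 9 → 7; 10 → 4 → 5.
So σ ∘ τ in one-line form is 1 8 4 2 10 9 6 3 7 5.

1 8 4 2 10 9 6 3 7 5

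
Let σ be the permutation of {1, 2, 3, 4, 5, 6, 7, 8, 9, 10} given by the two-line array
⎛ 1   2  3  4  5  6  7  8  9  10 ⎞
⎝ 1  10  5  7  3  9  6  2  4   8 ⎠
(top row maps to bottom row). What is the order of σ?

12

Decomposing into disjoint cycles gives cycle lengths 4, 3, 2, 1.
The order is lcm(4, 3, 2) = 12.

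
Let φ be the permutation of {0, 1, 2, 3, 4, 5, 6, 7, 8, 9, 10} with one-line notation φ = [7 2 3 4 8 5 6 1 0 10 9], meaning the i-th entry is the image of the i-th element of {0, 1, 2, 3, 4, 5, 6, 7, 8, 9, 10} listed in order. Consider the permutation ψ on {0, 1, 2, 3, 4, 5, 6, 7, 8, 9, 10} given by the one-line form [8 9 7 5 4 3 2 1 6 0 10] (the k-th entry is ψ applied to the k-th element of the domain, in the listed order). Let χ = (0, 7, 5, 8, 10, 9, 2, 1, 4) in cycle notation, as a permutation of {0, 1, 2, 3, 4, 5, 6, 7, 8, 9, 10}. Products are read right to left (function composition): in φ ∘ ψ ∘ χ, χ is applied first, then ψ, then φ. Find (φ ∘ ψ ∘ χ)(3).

5

Apply the permutations in order: χ(3) = 3, then ψ(3) = 5, then φ(5) = 5. So (φ ∘ ψ ∘ χ)(3) = 5.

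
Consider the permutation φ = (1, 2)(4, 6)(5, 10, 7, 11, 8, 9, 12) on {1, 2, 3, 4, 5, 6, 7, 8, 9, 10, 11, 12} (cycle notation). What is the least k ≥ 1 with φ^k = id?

The disjoint cycles have lengths 7, 2, 2, 1.
The order of φ is the least common multiple of its cycle lengths: lcm(7, 2, 2) = 14.

14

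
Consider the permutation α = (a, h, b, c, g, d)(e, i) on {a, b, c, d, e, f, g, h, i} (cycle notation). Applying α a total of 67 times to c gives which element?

c lies in the 6-cycle (a, h, b, c, g, d).
Powers repeat with period 6 on this cycle, and 67 mod 6 = 1, so α^67(c) = α^1(c).
Stepping 1 place around the cycle: c → g.

g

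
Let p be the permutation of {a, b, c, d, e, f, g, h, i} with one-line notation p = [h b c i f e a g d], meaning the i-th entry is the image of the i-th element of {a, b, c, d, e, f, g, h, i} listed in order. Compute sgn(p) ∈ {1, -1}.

In disjoint-cycle form the cycle lengths are 3, 2, 2, 1, 1.
A cycle of length ℓ contributes ℓ−1 transpositions, so p is a product of 2 + 1 + 1 = 4 transpositions — even.

1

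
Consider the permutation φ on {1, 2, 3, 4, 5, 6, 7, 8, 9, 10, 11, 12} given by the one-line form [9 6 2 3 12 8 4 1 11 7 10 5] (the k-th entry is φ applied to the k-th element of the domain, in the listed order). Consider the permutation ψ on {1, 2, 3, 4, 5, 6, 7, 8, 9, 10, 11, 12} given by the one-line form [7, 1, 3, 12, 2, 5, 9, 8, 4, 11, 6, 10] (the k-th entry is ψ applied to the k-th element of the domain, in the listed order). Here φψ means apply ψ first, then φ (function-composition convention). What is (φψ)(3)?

2

ψ(3) = 3, then φ(3) = 2; composing gives (φψ)(3) = 2.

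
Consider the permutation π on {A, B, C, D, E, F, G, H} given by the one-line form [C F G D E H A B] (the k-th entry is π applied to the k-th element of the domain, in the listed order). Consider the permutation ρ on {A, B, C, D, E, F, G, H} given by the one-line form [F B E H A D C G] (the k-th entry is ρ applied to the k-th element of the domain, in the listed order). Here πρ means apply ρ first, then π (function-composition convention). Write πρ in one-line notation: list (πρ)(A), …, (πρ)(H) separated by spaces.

For each element, apply ρ then π: A → F → H; B → B → F; C → E → E; D → H → B; E → A → C; F → D → D; G → C → G; H → G → A.
So πρ in one-line form is H F E B C D G A.

H F E B C D G A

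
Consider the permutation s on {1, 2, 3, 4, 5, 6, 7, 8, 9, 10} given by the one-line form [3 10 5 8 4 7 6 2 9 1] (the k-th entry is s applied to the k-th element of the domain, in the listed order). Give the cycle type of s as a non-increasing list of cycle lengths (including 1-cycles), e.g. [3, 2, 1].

The disjoint cycles are (1 3 5 4 8 2 10)(6 7)(9), with lengths 7, 2, 1 in non-increasing order.

[7, 2, 1]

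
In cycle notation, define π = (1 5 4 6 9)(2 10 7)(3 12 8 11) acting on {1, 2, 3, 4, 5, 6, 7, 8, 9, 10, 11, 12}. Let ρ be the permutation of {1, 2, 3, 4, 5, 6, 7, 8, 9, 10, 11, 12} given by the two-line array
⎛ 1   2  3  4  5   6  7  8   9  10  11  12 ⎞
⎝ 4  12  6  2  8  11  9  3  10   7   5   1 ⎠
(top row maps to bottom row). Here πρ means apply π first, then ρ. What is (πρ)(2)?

7

First apply π: π(2) = 10, then ρ(10) = 7. Thus (πρ)(2) = 7.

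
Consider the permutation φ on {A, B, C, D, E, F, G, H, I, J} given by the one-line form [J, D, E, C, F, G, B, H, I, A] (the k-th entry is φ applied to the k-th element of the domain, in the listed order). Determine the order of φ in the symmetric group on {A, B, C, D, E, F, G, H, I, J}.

Decomposing into disjoint cycles gives cycle lengths 6, 2, 1, 1.
Since disjoint cycles commute, ord(φ) = lcm(6, 2) = 6.

6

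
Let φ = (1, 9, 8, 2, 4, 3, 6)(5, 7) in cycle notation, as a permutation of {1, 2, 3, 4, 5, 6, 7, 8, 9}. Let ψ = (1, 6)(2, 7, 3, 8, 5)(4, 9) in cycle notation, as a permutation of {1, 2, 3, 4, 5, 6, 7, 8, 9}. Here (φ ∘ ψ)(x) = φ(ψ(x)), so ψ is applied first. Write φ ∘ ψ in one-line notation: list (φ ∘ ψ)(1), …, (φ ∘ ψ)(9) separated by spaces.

1 5 2 8 4 9 6 7 3

(φ ∘ ψ)(x) = φ(ψ(x)). Computing each image: φ(ψ(1)) = φ(6) = 1, φ(ψ(2)) = φ(7) = 5, φ(ψ(3)) = φ(8) = 2, φ(ψ(4)) = φ(9) = 8, φ(ψ(5)) = φ(2) = 4, φ(ψ(6)) = φ(1) = 9, φ(ψ(7)) = φ(3) = 6, φ(ψ(8)) = φ(5) = 7, φ(ψ(9)) = φ(4) = 3.
Hence φ ∘ ψ = [1 5 2 8 4 9 6 7 3].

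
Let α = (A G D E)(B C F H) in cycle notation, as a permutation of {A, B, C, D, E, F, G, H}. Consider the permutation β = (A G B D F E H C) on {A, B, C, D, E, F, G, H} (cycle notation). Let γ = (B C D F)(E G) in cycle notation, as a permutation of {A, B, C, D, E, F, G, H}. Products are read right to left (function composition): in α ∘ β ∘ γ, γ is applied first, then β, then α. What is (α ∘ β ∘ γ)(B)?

(α ∘ β ∘ γ)(B) = α(β(γ(B))). γ(B) = C, then β(C) = A, then α(A) = G, so the result is G.

G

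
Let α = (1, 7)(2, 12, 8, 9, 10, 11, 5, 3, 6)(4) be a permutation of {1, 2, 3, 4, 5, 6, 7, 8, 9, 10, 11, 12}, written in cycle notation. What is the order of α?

The cycle type of α is (9, 2, 1).
The order of α is the least common multiple of its cycle lengths: lcm(9, 2) = 18.

18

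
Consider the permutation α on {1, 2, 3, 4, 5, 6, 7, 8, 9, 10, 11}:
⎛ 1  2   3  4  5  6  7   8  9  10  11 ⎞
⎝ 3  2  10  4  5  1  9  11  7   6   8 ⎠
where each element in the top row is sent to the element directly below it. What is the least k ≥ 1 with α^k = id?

The disjoint-cycle form of α has cycle lengths 4, 2, 2, 1, 1, 1.
The order of α is the least common multiple of its cycle lengths: lcm(4, 2, 2) = 4.

4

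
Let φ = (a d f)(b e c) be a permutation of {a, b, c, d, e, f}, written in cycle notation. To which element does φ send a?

d

a appears in (a d f); the next entry (wrapping around) is d.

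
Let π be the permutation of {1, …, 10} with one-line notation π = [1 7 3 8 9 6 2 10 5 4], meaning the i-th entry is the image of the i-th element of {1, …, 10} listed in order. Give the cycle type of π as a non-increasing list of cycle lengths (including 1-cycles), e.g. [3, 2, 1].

[3, 2, 2, 1, 1, 1]

The disjoint cycles are (1)(2, 7)(3)(4, 8, 10)(5, 9)(6), with lengths 3, 2, 2, 1, 1, 1 in non-increasing order.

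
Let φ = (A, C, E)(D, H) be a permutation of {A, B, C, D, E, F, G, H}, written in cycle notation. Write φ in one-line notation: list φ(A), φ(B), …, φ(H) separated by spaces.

C B E H A F G D

Each element maps to the next entry in its cycle (wrapping to the front): A↦C, B↦B, C↦E, D↦H, E↦A, F↦F, G↦G, H↦D.
So the one-line form is C B E H A F G D.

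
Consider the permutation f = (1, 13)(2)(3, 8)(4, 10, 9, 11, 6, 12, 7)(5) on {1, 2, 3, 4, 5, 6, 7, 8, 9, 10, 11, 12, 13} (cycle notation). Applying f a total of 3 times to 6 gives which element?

6 lies in the 7-cycle (4, 10, 9, 11, 6, 12, 7).
Stepping 3 places around the cycle: 6 → 12 → 7 → 4.

4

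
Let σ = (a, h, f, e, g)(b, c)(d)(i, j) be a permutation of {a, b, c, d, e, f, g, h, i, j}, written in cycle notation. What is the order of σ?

10

The cycle type of σ is (5, 2, 2, 1).
The order is lcm(5, 2, 2) = 10.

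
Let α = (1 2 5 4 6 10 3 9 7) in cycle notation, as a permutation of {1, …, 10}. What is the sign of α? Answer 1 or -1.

The cycle lengths are 9, 1.
A cycle is odd iff its length is even; α has 0 even-length cycles, so sgn(α) = (−1)^0 and α is even.

1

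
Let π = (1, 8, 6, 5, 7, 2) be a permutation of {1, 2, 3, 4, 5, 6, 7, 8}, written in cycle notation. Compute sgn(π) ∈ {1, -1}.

The cycle lengths are 6, 1, 1.
A cycle of length ℓ contributes ℓ−1 transpositions, so π is a product of 5 transpositions — odd.

-1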